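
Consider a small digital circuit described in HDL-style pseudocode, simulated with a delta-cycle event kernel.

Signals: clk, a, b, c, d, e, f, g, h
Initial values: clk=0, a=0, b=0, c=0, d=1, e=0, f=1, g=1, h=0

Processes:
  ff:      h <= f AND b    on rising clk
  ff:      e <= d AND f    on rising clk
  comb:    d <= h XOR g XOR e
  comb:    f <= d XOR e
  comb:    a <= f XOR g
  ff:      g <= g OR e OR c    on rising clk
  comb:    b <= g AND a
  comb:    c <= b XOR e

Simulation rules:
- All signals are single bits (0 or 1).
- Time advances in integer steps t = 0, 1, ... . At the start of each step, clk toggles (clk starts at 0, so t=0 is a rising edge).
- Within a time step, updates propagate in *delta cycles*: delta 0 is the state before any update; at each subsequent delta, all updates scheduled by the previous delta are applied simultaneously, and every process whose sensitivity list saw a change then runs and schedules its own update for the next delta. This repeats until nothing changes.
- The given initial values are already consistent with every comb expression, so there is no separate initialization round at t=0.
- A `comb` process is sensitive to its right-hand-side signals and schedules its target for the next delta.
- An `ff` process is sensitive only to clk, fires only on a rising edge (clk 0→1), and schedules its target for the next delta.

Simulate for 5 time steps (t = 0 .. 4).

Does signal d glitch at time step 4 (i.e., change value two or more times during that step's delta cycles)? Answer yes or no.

[bits: clk,c,e,h,d,a,b,g,f]
t=0: Δ0=000010011 Δ1=100010011 Δ2=101010011 Δ3=111000010 Δ4=111001011 Δ5=111000111 Δ6=101000011 Δ7=111000011 | 7Δ
t=1: Δ0=111000011 Δ1=011000011 | 1Δ
t=2: Δ0=011000011 Δ1=111000011 Δ2=110000011 Δ3=100010010 Δ4=100011011 Δ5=100010111 Δ6=110010011 Δ7=100010011 | 7Δ
t=3: Δ0=100010011 Δ1=000010011 | 1Δ
t=4: Δ0=000010011 Δ1=100010011 Δ2=101010011 Δ3=111000010 Δ4=111001011 Δ5=111000111 Δ6=101000011 Δ7=111000011 | 7Δ

no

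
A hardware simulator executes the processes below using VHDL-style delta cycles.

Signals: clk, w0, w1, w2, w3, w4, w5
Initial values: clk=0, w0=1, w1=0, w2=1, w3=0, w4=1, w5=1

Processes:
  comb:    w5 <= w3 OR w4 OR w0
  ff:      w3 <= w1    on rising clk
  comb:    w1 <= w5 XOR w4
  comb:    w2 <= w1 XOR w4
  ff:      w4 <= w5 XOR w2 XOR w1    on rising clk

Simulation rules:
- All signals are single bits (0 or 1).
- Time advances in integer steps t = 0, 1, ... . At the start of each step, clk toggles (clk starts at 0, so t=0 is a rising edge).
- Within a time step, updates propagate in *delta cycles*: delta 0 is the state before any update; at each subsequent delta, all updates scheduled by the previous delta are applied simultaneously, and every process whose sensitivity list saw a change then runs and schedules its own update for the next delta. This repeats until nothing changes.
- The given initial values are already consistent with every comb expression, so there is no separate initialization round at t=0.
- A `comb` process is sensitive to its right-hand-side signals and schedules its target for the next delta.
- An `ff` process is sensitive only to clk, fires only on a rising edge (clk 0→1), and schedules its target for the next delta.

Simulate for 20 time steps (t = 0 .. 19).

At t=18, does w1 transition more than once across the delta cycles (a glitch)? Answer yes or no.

[bits: clk,w1,w4,w3,w5,w0,w2]
t=0: Δ0=0010111 Δ1=1010111 Δ2=1000111 Δ3=1100110 Δ4=1100111 | 4Δ
t=1: Δ0=1100111 Δ1=0100111 | 1Δ
t=2: Δ0=0100111 Δ1=1100111 Δ2=1111111 Δ3=1011110 Δ4=1011111 | 4Δ
t=3: Δ0=1011111 Δ1=0011111 | 1Δ
t=4: Δ0=0011111 Δ1=1011111 Δ2=1000111 Δ3=1100110 Δ4=1100111 | 4Δ
t=5: Δ0=1100111 Δ1=0100111 | 1Δ
t=6: Δ0=0100111 Δ1=1100111 Δ2=1111111 Δ3=1011110 Δ4=1011111 | 4Δ
t=7: Δ0=1011111 Δ1=0011111 | 1Δ
t=8: Δ0=0011111 Δ1=1011111 Δ2=1000111 Δ3=1100110 Δ4=1100111 | 4Δ
t=9: Δ0=1100111 Δ1=0100111 | 1Δ
t=10: Δ0=0100111 Δ1=1100111 Δ2=1111111 Δ3=1011110 Δ4=1011111 | 4Δ
t=11: Δ0=1011111 Δ1=0011111 | 1Δ
t=12: Δ0=0011111 Δ1=1011111 Δ2=1000111 Δ3=1100110 Δ4=1100111 | 4Δ
t=13: Δ0=1100111 Δ1=0100111 | 1Δ
t=14: Δ0=0100111 Δ1=1100111 Δ2=1111111 Δ3=1011110 Δ4=1011111 | 4Δ
t=15: Δ0=1011111 Δ1=0011111 | 1Δ
t=16: Δ0=0011111 Δ1=1011111 Δ2=1000111 Δ3=1100110 Δ4=1100111 | 4Δ
t=17: Δ0=1100111 Δ1=0100111 | 1Δ
t=18: Δ0=0100111 Δ1=1100111 Δ2=1111111 Δ3=1011110 Δ4=1011111 | 4Δ
t=19: Δ0=1011111 Δ1=0011111 | 1Δ

no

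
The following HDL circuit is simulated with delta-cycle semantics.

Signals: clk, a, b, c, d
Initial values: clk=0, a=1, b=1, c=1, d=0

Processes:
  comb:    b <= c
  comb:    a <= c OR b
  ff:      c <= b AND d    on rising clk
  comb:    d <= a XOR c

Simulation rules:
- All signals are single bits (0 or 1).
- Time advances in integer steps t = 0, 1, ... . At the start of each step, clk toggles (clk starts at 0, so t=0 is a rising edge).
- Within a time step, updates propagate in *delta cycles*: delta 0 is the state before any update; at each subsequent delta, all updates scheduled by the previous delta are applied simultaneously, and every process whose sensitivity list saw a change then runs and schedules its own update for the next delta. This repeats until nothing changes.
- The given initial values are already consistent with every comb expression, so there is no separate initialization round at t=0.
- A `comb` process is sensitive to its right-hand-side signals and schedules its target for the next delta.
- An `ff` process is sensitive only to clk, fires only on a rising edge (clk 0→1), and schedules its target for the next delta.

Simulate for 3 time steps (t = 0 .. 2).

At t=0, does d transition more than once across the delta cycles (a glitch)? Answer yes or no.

t=0 Δ0: c=1 d=0 a=1 b=1 clk=0
  Δ1: clk:0→1
  Δ2: c:1→0
  Δ3: d:0→1, b:1→0
  Δ4: a:1→0
  Δ5: d:1→0
  (5Δ to stable)
t=1 Δ0: c=0 d=0 a=0 b=0 clk=1
  Δ1: clk:1→0
  (1Δ to stable)
t=2 Δ0: c=0 d=0 a=0 b=0 clk=0
  Δ1: clk:0→1
  (1Δ to stable)

yes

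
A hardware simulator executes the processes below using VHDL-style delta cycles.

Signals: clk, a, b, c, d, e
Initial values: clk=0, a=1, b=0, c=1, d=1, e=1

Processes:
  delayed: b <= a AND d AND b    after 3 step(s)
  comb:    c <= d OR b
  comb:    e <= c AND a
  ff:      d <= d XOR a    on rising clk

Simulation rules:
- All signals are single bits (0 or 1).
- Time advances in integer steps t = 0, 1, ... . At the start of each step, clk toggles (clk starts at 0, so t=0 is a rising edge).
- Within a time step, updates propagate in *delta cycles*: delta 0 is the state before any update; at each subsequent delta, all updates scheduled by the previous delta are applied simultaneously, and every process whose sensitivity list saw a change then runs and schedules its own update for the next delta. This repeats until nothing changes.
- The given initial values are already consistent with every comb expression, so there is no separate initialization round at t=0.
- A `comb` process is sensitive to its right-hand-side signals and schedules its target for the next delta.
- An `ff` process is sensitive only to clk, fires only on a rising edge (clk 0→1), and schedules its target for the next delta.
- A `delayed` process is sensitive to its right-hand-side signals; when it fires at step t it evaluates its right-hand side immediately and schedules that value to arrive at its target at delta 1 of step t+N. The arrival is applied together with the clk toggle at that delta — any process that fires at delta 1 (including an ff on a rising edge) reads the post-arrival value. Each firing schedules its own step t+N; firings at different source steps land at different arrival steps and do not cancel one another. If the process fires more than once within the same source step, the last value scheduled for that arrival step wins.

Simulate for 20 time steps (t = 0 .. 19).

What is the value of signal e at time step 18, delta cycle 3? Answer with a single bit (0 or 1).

t=0 Δ0: a=1 b=0 c=1 e=1 clk=0 d=1
  Δ1: clk:0→1
  Δ2: d:1→0
  Δ3: c:1→0
  Δ4: e:1→0
  (4Δ to stable)
t=1 Δ0: a=1 b=0 c=0 e=0 clk=1 d=0
  Δ1: clk:1→0
  (1Δ to stable)
t=2 Δ0: a=1 b=0 c=0 e=0 clk=0 d=0
  Δ1: clk:0→1
  Δ2: d:0→1
  Δ3: c:0→1
  Δ4: e:0→1
  (4Δ to stable)
t=3 Δ0: a=1 b=0 c=1 e=1 clk=1 d=1
  Δ1: clk:1→0
  (1Δ to stable)
t=4 Δ0: a=1 b=0 c=1 e=1 clk=0 d=1
  Δ1: clk:0→1
  Δ2: d:1→0
  Δ3: c:1→0
  Δ4: e:1→0
  (4Δ to stable)
t=5 Δ0: a=1 b=0 c=0 e=0 clk=1 d=0
  Δ1: clk:1→0
  (1Δ to stable)
t=6 Δ0: a=1 b=0 c=0 e=0 clk=0 d=0
  Δ1: clk:0→1
  Δ2: d:0→1
  Δ3: c:0→1
  Δ4: e:0→1
  (4Δ to stable)
t=7 Δ0: a=1 b=0 c=1 e=1 clk=1 d=1
  Δ1: clk:1→0
  (1Δ to stable)
t=8 Δ0: a=1 b=0 c=1 e=1 clk=0 d=1
  Δ1: clk:0→1
  Δ2: d:1→0
  Δ3: c:1→0
  Δ4: e:1→0
  (4Δ to stable)
t=9 Δ0: a=1 b=0 c=0 e=0 clk=1 d=0
  Δ1: clk:1→0
  (1Δ to stable)
t=10 Δ0: a=1 b=0 c=0 e=0 clk=0 d=0
  Δ1: clk:0→1
  Δ2: d:0→1
  Δ3: c:0→1
  Δ4: e:0→1
  (4Δ to stable)
t=11 Δ0: a=1 b=0 c=1 e=1 clk=1 d=1
  Δ1: clk:1→0
  (1Δ to stable)
t=12 Δ0: a=1 b=0 c=1 e=1 clk=0 d=1
  Δ1: clk:0→1
  Δ2: d:1→0
  Δ3: c:1→0
  Δ4: e:1→0
  (4Δ to stable)
t=13 Δ0: a=1 b=0 c=0 e=0 clk=1 d=0
  Δ1: clk:1→0
  (1Δ to stable)
t=14 Δ0: a=1 b=0 c=0 e=0 clk=0 d=0
  Δ1: clk:0→1
  Δ2: d:0→1
  Δ3: c:0→1
  Δ4: e:0→1
  (4Δ to stable)
t=15 Δ0: a=1 b=0 c=1 e=1 clk=1 d=1
  Δ1: clk:1→0
  (1Δ to stable)
t=16 Δ0: a=1 b=0 c=1 e=1 clk=0 d=1
  Δ1: clk:0→1
  Δ2: d:1→0
  Δ3: c:1→0
  Δ4: e:1→0
  (4Δ to stable)
t=17 Δ0: a=1 b=0 c=0 e=0 clk=1 d=0
  Δ1: clk:1→0
  (1Δ to stable)
t=18 Δ0: a=1 b=0 c=0 e=0 clk=0 d=0
  Δ1: clk:0→1
  Δ2: d:0→1
  Δ3: c:0→1
  Δ4: e:0→1
  (4Δ to stable)
t=19 Δ0: a=1 b=0 c=1 e=1 clk=1 d=1
  Δ1: clk:1→0
  (1Δ to stable)

0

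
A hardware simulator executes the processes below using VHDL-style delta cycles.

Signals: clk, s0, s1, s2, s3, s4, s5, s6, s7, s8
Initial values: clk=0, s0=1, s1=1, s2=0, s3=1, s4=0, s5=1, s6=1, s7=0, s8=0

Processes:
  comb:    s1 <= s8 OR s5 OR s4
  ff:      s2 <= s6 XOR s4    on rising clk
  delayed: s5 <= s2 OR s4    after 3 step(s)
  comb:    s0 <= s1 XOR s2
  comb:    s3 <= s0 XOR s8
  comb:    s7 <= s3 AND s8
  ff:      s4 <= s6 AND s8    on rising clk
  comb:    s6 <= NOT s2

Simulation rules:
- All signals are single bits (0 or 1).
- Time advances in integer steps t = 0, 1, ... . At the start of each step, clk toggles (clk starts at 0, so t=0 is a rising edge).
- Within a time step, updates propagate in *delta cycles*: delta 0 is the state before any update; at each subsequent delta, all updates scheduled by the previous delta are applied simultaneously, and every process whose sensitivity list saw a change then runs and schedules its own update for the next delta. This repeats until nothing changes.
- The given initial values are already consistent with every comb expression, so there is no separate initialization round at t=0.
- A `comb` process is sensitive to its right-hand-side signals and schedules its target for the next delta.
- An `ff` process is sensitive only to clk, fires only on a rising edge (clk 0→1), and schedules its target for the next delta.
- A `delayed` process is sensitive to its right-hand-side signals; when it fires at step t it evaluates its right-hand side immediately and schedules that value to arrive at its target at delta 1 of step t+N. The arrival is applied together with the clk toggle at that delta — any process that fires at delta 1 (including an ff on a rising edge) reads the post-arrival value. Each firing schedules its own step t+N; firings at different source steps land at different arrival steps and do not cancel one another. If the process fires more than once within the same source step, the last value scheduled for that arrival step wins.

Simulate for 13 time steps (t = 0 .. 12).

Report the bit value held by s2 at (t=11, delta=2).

t=0 Δ0: s2=0 s4=0 s1=1 s8=0 s3=1 clk=0 s7=0 s5=1 s6=1 s0=1
  Δ1: clk:0→1
  Δ2: s2:0→1
  Δ3: s6:1→0, s0:1→0
  Δ4: s3:1→0
  (4Δ to stable)
t=1 Δ0: s2=1 s4=0 s1=1 s8=0 s3=0 clk=1 s7=0 s5=1 s6=0 s0=0
  Δ1: clk:1→0
  (1Δ to stable)
t=2 Δ0: s2=1 s4=0 s1=1 s8=0 s3=0 clk=0 s7=0 s5=1 s6=0 s0=0
  Δ1: clk:0→1
  Δ2: s2:1→0
  Δ3: s6:0→1, s0:0→1
  Δ4: s3:0→1
  (4Δ to stable)
t=3 Δ0: s2=0 s4=0 s1=1 s8=0 s3=1 clk=1 s7=0 s5=1 s6=1 s0=1
  Δ1: clk:1→0
  (1Δ to stable)
t=4 Δ0: s2=0 s4=0 s1=1 s8=0 s3=1 clk=0 s7=0 s5=1 s6=1 s0=1
  Δ1: clk:0→1
  Δ2: s2:0→1
  Δ3: s6:1→0, s0:1→0
  Δ4: s3:1→0
  (4Δ to stable)
t=5 Δ0: s2=1 s4=0 s1=1 s8=0 s3=0 clk=1 s7=0 s5=1 s6=0 s0=0
  Δ1: clk:1→0, s5:1→0
  Δ2: s1:1→0
  Δ3: s0:0→1
  Δ4: s3:0→1
  (4Δ to stable)
t=6 Δ0: s2=1 s4=0 s1=0 s8=0 s3=1 clk=0 s7=0 s5=0 s6=0 s0=1
  Δ1: clk:0→1
  Δ2: s2:1→0
  Δ3: s6:0→1, s0:1→0
  Δ4: s3:1→0
  (4Δ to stable)
t=7 Δ0: s2=0 s4=0 s1=0 s8=0 s3=0 clk=1 s7=0 s5=0 s6=1 s0=0
  Δ1: clk:1→0, s5:0→1
  Δ2: s1:0→1
  Δ3: s0:0→1
  Δ4: s3:0→1
  (4Δ to stable)
t=8 Δ0: s2=0 s4=0 s1=1 s8=0 s3=1 clk=0 s7=0 s5=1 s6=1 s0=1
  Δ1: clk:0→1
  Δ2: s2:0→1
  Δ3: s6:1→0, s0:1→0
  Δ4: s3:1→0
  (4Δ to stable)
t=9 Δ0: s2=1 s4=0 s1=1 s8=0 s3=0 clk=1 s7=0 s5=1 s6=0 s0=0
  Δ1: clk:1→0, s5:1→0
  Δ2: s1:1→0
  Δ3: s0:0→1
  Δ4: s3:0→1
  (4Δ to stable)
t=10 Δ0: s2=1 s4=0 s1=0 s8=0 s3=1 clk=0 s7=0 s5=0 s6=0 s0=1
  Δ1: clk:0→1
  Δ2: s2:1→0
  Δ3: s6:0→1, s0:1→0
  Δ4: s3:1→0
  (4Δ to stable)
t=11 Δ0: s2=0 s4=0 s1=0 s8=0 s3=0 clk=1 s7=0 s5=0 s6=1 s0=0
  Δ1: clk:1→0, s5:0→1
  Δ2: s1:0→1
  Δ3: s0:0→1
  Δ4: s3:0→1
  (4Δ to stable)
t=12 Δ0: s2=0 s4=0 s1=1 s8=0 s3=1 clk=0 s7=0 s5=1 s6=1 s0=1
  Δ1: clk:0→1
  Δ2: s2:0→1
  Δ3: s6:1→0, s0:1→0
  Δ4: s3:1→0
  (4Δ to stable)

0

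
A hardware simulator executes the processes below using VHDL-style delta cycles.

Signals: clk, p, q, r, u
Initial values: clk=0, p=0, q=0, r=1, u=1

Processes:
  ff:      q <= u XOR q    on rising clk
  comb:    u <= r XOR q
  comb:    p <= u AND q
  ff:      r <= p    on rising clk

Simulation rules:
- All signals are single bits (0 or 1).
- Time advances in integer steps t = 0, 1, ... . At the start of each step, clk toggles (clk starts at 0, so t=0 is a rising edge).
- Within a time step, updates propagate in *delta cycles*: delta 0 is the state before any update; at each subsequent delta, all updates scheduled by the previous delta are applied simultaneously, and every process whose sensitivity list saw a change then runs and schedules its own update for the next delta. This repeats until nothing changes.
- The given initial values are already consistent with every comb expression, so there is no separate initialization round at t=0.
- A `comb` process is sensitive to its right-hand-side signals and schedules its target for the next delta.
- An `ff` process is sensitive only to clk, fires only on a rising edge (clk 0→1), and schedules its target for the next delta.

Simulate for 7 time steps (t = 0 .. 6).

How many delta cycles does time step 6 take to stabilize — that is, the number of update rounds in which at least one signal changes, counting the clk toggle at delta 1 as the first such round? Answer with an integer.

3

[bits: r,clk,u,q,p]
t=0: Δ0=10100 Δ1=11100 Δ2=01110 Δ3=01111 | 3Δ
t=1: Δ0=01111 Δ1=00111 | 1Δ
t=2: Δ0=00111 Δ1=01111 Δ2=11101 Δ3=11100 | 3Δ
t=3: Δ0=11100 Δ1=10100 | 1Δ
t=4: Δ0=10100 Δ1=11100 Δ2=01110 Δ3=01111 | 3Δ
t=5: Δ0=01111 Δ1=00111 | 1Δ
t=6: Δ0=00111 Δ1=01111 Δ2=11101 Δ3=11100 | 3Δ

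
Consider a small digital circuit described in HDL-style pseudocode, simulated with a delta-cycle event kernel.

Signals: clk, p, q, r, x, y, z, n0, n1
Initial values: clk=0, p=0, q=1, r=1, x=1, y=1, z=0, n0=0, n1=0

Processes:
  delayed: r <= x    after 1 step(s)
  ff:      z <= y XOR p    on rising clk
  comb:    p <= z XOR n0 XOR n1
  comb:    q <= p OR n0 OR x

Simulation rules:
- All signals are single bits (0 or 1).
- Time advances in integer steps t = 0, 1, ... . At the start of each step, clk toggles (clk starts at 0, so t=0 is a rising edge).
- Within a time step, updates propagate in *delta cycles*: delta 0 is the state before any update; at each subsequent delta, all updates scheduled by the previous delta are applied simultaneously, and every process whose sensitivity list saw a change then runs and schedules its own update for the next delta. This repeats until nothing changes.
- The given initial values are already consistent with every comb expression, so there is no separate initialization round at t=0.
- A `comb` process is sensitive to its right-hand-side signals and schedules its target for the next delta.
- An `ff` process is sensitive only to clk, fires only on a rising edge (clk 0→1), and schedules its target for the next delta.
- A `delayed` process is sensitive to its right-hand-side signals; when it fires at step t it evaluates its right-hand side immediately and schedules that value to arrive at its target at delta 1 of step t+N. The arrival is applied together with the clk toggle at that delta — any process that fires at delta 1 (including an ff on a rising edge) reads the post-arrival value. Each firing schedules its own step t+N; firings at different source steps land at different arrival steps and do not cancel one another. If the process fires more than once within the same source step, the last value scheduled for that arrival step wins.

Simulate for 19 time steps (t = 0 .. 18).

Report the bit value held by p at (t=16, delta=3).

1

t0.Δ0 n1=0 r=1 clk=0 x=1 z=0 p=0 y=1 n0=0 q=1
t0.Δ1 n1=0 r=1 clk=1 x=1 z=0 p=0 y=1 n0=0 q=1
t0.Δ2 n1=0 r=1 clk=1 x=1 z=1 p=0 y=1 n0=0 q=1
t0.Δ3 n1=0 r=1 clk=1 x=1 z=1 p=1 y=1 n0=0 q=1
t1.Δ0 n1=0 r=1 clk=1 x=1 z=1 p=1 y=1 n0=0 q=1
t1.Δ1 n1=0 r=1 clk=0 x=1 z=1 p=1 y=1 n0=0 q=1
t2.Δ0 n1=0 r=1 clk=0 x=1 z=1 p=1 y=1 n0=0 q=1
t2.Δ1 n1=0 r=1 clk=1 x=1 z=1 p=1 y=1 n0=0 q=1
t2.Δ2 n1=0 r=1 clk=1 x=1 z=0 p=1 y=1 n0=0 q=1
t2.Δ3 n1=0 r=1 clk=1 x=1 z=0 p=0 y=1 n0=0 q=1
t3.Δ0 n1=0 r=1 clk=1 x=1 z=0 p=0 y=1 n0=0 q=1
t3.Δ1 n1=0 r=1 clk=0 x=1 z=0 p=0 y=1 n0=0 q=1
t4.Δ0 n1=0 r=1 clk=0 x=1 z=0 p=0 y=1 n0=0 q=1
t4.Δ1 n1=0 r=1 clk=1 x=1 z=0 p=0 y=1 n0=0 q=1
t4.Δ2 n1=0 r=1 clk=1 x=1 z=1 p=0 y=1 n0=0 q=1
t4.Δ3 n1=0 r=1 clk=1 x=1 z=1 p=1 y=1 n0=0 q=1
t5.Δ0 n1=0 r=1 clk=1 x=1 z=1 p=1 y=1 n0=0 q=1
t5.Δ1 n1=0 r=1 clk=0 x=1 z=1 p=1 y=1 n0=0 q=1
t6.Δ0 n1=0 r=1 clk=0 x=1 z=1 p=1 y=1 n0=0 q=1
t6.Δ1 n1=0 r=1 clk=1 x=1 z=1 p=1 y=1 n0=0 q=1
t6.Δ2 n1=0 r=1 clk=1 x=1 z=0 p=1 y=1 n0=0 q=1
t6.Δ3 n1=0 r=1 clk=1 x=1 z=0 p=0 y=1 n0=0 q=1
t7.Δ0 n1=0 r=1 clk=1 x=1 z=0 p=0 y=1 n0=0 q=1
t7.Δ1 n1=0 r=1 clk=0 x=1 z=0 p=0 y=1 n0=0 q=1
t8.Δ0 n1=0 r=1 clk=0 x=1 z=0 p=0 y=1 n0=0 q=1
t8.Δ1 n1=0 r=1 clk=1 x=1 z=0 p=0 y=1 n0=0 q=1
t8.Δ2 n1=0 r=1 clk=1 x=1 z=1 p=0 y=1 n0=0 q=1
t8.Δ3 n1=0 r=1 clk=1 x=1 z=1 p=1 y=1 n0=0 q=1
t9.Δ0 n1=0 r=1 clk=1 x=1 z=1 p=1 y=1 n0=0 q=1
t9.Δ1 n1=0 r=1 clk=0 x=1 z=1 p=1 y=1 n0=0 q=1
t10.Δ0 n1=0 r=1 clk=0 x=1 z=1 p=1 y=1 n0=0 q=1
t10.Δ1 n1=0 r=1 clk=1 x=1 z=1 p=1 y=1 n0=0 q=1
t10.Δ2 n1=0 r=1 clk=1 x=1 z=0 p=1 y=1 n0=0 q=1
t10.Δ3 n1=0 r=1 clk=1 x=1 z=0 p=0 y=1 n0=0 q=1
t11.Δ0 n1=0 r=1 clk=1 x=1 z=0 p=0 y=1 n0=0 q=1
t11.Δ1 n1=0 r=1 clk=0 x=1 z=0 p=0 y=1 n0=0 q=1
t12.Δ0 n1=0 r=1 clk=0 x=1 z=0 p=0 y=1 n0=0 q=1
t12.Δ1 n1=0 r=1 clk=1 x=1 z=0 p=0 y=1 n0=0 q=1
t12.Δ2 n1=0 r=1 clk=1 x=1 z=1 p=0 y=1 n0=0 q=1
t12.Δ3 n1=0 r=1 clk=1 x=1 z=1 p=1 y=1 n0=0 q=1
t13.Δ0 n1=0 r=1 clk=1 x=1 z=1 p=1 y=1 n0=0 q=1
t13.Δ1 n1=0 r=1 clk=0 x=1 z=1 p=1 y=1 n0=0 q=1
t14.Δ0 n1=0 r=1 clk=0 x=1 z=1 p=1 y=1 n0=0 q=1
t14.Δ1 n1=0 r=1 clk=1 x=1 z=1 p=1 y=1 n0=0 q=1
t14.Δ2 n1=0 r=1 clk=1 x=1 z=0 p=1 y=1 n0=0 q=1
t14.Δ3 n1=0 r=1 clk=1 x=1 z=0 p=0 y=1 n0=0 q=1
t15.Δ0 n1=0 r=1 clk=1 x=1 z=0 p=0 y=1 n0=0 q=1
t15.Δ1 n1=0 r=1 clk=0 x=1 z=0 p=0 y=1 n0=0 q=1
t16.Δ0 n1=0 r=1 clk=0 x=1 z=0 p=0 y=1 n0=0 q=1
t16.Δ1 n1=0 r=1 clk=1 x=1 z=0 p=0 y=1 n0=0 q=1
t16.Δ2 n1=0 r=1 clk=1 x=1 z=1 p=0 y=1 n0=0 q=1
t16.Δ3 n1=0 r=1 clk=1 x=1 z=1 p=1 y=1 n0=0 q=1
t17.Δ0 n1=0 r=1 clk=1 x=1 z=1 p=1 y=1 n0=0 q=1
t17.Δ1 n1=0 r=1 clk=0 x=1 z=1 p=1 y=1 n0=0 q=1
t18.Δ0 n1=0 r=1 clk=0 x=1 z=1 p=1 y=1 n0=0 q=1
t18.Δ1 n1=0 r=1 clk=1 x=1 z=1 p=1 y=1 n0=0 q=1
t18.Δ2 n1=0 r=1 clk=1 x=1 z=0 p=1 y=1 n0=0 q=1
t18.Δ3 n1=0 r=1 clk=1 x=1 z=0 p=0 y=1 n0=0 q=1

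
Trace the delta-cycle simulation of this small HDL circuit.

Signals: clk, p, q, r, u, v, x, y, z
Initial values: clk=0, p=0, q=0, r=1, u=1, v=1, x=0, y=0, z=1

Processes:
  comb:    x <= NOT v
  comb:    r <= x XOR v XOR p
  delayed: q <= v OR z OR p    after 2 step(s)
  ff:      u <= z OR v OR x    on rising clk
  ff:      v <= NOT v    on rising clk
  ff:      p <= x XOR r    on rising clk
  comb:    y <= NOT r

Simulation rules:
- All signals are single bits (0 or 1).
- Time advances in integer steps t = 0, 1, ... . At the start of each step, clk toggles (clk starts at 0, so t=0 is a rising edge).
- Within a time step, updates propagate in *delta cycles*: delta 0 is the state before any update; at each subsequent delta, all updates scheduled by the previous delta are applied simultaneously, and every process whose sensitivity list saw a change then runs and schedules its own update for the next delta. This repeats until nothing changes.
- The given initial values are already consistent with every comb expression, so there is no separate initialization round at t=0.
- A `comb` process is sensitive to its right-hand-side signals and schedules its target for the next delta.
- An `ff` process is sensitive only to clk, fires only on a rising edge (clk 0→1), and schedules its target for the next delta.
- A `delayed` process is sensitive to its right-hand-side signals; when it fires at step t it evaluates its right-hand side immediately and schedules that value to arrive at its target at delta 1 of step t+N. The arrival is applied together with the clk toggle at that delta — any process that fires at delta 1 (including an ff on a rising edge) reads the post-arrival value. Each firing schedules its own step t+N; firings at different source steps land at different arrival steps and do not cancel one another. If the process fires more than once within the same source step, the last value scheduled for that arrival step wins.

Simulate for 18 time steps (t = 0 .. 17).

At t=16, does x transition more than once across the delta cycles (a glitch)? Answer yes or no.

no

t=0 Δ0: y=0 u=1 r=1 x=0 q=0 z=1 v=1 clk=0 p=0
  Δ1: clk:0→1
  Δ2: v:1→0, p:0→1
  Δ3: x:0→1
  Δ4: r:1→0
  Δ5: y:0→1
  (5Δ to stable)
t=1 Δ0: y=1 u=1 r=0 x=1 q=0 z=1 v=0 clk=1 p=1
  Δ1: clk:1→0
  (1Δ to stable)
t=2 Δ0: y=1 u=1 r=0 x=1 q=0 z=1 v=0 clk=0 p=1
  Δ1: q:0→1, clk:0→1
  Δ2: v:0→1
  Δ3: r:0→1, x:1→0
  Δ4: y:1→0, r:1→0
  Δ5: y:0→1
  (5Δ to stable)
t=3 Δ0: y=1 u=1 r=0 x=0 q=1 z=1 v=1 clk=1 p=1
  Δ1: clk:1→0
  (1Δ to stable)
t=4 Δ0: y=1 u=1 r=0 x=0 q=1 z=1 v=1 clk=0 p=1
  Δ1: clk:0→1
  Δ2: v:1→0, p:1→0
  Δ3: x:0→1
  Δ4: r:0→1
  Δ5: y:1→0
  (5Δ to stable)
t=5 Δ0: y=0 u=1 r=1 x=1 q=1 z=1 v=0 clk=1 p=0
  Δ1: clk:1→0
  (1Δ to stable)
t=6 Δ0: y=0 u=1 r=1 x=1 q=1 z=1 v=0 clk=0 p=0
  Δ1: clk:0→1
  Δ2: v:0→1
  Δ3: r:1→0, x:1→0
  Δ4: y:0→1, r:0→1
  Δ5: y:1→0
  (5Δ to stable)
t=7 Δ0: y=0 u=1 r=1 x=0 q=1 z=1 v=1 clk=1 p=0
  Δ1: clk:1→0
  (1Δ to stable)
t=8 Δ0: y=0 u=1 r=1 x=0 q=1 z=1 v=1 clk=0 p=0
  Δ1: clk:0→1
  Δ2: v:1→0, p:0→1
  Δ3: x:0→1
  Δ4: r:1→0
  Δ5: y:0→1
  (5Δ to stable)
t=9 Δ0: y=1 u=1 r=0 x=1 q=1 z=1 v=0 clk=1 p=1
  Δ1: clk:1→0
  (1Δ to stable)
t=10 Δ0: y=1 u=1 r=0 x=1 q=1 z=1 v=0 clk=0 p=1
  Δ1: clk:0→1
  Δ2: v:0→1
  Δ3: r:0→1, x:1→0
  Δ4: y:1→0, r:1→0
  Δ5: y:0→1
  (5Δ to stable)
t=11 Δ0: y=1 u=1 r=0 x=0 q=1 z=1 v=1 clk=1 p=1
  Δ1: clk:1→0
  (1Δ to stable)
t=12 Δ0: y=1 u=1 r=0 x=0 q=1 z=1 v=1 clk=0 p=1
  Δ1: clk:0→1
  Δ2: v:1→0, p:1→0
  Δ3: x:0→1
  Δ4: r:0→1
  Δ5: y:1→0
  (5Δ to stable)
t=13 Δ0: y=0 u=1 r=1 x=1 q=1 z=1 v=0 clk=1 p=0
  Δ1: clk:1→0
  (1Δ to stable)
t=14 Δ0: y=0 u=1 r=1 x=1 q=1 z=1 v=0 clk=0 p=0
  Δ1: clk:0→1
  Δ2: v:0→1
  Δ3: r:1→0, x:1→0
  Δ4: y:0→1, r:0→1
  Δ5: y:1→0
  (5Δ to stable)
t=15 Δ0: y=0 u=1 r=1 x=0 q=1 z=1 v=1 clk=1 p=0
  Δ1: clk:1→0
  (1Δ to stable)
t=16 Δ0: y=0 u=1 r=1 x=0 q=1 z=1 v=1 clk=0 p=0
  Δ1: clk:0→1
  Δ2: v:1→0, p:0→1
  Δ3: x:0→1
  Δ4: r:1→0
  Δ5: y:0→1
  (5Δ to stable)
t=17 Δ0: y=1 u=1 r=0 x=1 q=1 z=1 v=0 clk=1 p=1
  Δ1: clk:1→0
  (1Δ to stable)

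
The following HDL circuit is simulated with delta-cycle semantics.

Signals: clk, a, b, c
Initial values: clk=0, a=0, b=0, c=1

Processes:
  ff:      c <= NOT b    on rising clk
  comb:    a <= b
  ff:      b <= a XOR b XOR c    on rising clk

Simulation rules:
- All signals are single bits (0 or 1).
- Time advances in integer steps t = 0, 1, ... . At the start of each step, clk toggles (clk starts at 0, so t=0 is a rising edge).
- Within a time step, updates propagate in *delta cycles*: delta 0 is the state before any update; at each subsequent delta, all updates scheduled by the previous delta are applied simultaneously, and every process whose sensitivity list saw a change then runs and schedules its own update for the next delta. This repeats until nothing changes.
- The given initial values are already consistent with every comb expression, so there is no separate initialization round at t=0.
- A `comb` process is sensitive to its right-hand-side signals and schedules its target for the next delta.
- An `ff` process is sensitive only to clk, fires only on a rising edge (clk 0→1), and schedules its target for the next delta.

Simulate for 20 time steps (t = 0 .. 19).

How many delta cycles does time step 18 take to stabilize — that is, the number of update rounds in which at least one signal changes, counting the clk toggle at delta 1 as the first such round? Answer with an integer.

t=0 Δ0: clk=0 a=0 b=0 c=1
  Δ1: clk:0→1
  Δ2: b:0→1
  Δ3: a:0→1
  (3Δ to stable)
t=1 Δ0: clk=1 a=1 b=1 c=1
  Δ1: clk:1→0
  (1Δ to stable)
t=2 Δ0: clk=0 a=1 b=1 c=1
  Δ1: clk:0→1
  Δ2: c:1→0
  (2Δ to stable)
t=3 Δ0: clk=1 a=1 b=1 c=0
  Δ1: clk:1→0
  (1Δ to stable)
t=4 Δ0: clk=0 a=1 b=1 c=0
  Δ1: clk:0→1
  Δ2: b:1→0
  Δ3: a:1→0
  (3Δ to stable)
t=5 Δ0: clk=1 a=0 b=0 c=0
  Δ1: clk:1→0
  (1Δ to stable)
t=6 Δ0: clk=0 a=0 b=0 c=0
  Δ1: clk:0→1
  Δ2: c:0→1
  (2Δ to stable)
t=7 Δ0: clk=1 a=0 b=0 c=1
  Δ1: clk:1→0
  (1Δ to stable)
t=8 Δ0: clk=0 a=0 b=0 c=1
  Δ1: clk:0→1
  Δ2: b:0→1
  Δ3: a:0→1
  (3Δ to stable)
t=9 Δ0: clk=1 a=1 b=1 c=1
  Δ1: clk:1→0
  (1Δ to stable)
t=10 Δ0: clk=0 a=1 b=1 c=1
  Δ1: clk:0→1
  Δ2: c:1→0
  (2Δ to stable)
t=11 Δ0: clk=1 a=1 b=1 c=0
  Δ1: clk:1→0
  (1Δ to stable)
t=12 Δ0: clk=0 a=1 b=1 c=0
  Δ1: clk:0→1
  Δ2: b:1→0
  Δ3: a:1→0
  (3Δ to stable)
t=13 Δ0: clk=1 a=0 b=0 c=0
  Δ1: clk:1→0
  (1Δ to stable)
t=14 Δ0: clk=0 a=0 b=0 c=0
  Δ1: clk:0→1
  Δ2: c:0→1
  (2Δ to stable)
t=15 Δ0: clk=1 a=0 b=0 c=1
  Δ1: clk:1→0
  (1Δ to stable)
t=16 Δ0: clk=0 a=0 b=0 c=1
  Δ1: clk:0→1
  Δ2: b:0→1
  Δ3: a:0→1
  (3Δ to stable)
t=17 Δ0: clk=1 a=1 b=1 c=1
  Δ1: clk:1→0
  (1Δ to stable)
t=18 Δ0: clk=0 a=1 b=1 c=1
  Δ1: clk:0→1
  Δ2: c:1→0
  (2Δ to stable)
t=19 Δ0: clk=1 a=1 b=1 c=0
  Δ1: clk:1→0
  (1Δ to stable)

2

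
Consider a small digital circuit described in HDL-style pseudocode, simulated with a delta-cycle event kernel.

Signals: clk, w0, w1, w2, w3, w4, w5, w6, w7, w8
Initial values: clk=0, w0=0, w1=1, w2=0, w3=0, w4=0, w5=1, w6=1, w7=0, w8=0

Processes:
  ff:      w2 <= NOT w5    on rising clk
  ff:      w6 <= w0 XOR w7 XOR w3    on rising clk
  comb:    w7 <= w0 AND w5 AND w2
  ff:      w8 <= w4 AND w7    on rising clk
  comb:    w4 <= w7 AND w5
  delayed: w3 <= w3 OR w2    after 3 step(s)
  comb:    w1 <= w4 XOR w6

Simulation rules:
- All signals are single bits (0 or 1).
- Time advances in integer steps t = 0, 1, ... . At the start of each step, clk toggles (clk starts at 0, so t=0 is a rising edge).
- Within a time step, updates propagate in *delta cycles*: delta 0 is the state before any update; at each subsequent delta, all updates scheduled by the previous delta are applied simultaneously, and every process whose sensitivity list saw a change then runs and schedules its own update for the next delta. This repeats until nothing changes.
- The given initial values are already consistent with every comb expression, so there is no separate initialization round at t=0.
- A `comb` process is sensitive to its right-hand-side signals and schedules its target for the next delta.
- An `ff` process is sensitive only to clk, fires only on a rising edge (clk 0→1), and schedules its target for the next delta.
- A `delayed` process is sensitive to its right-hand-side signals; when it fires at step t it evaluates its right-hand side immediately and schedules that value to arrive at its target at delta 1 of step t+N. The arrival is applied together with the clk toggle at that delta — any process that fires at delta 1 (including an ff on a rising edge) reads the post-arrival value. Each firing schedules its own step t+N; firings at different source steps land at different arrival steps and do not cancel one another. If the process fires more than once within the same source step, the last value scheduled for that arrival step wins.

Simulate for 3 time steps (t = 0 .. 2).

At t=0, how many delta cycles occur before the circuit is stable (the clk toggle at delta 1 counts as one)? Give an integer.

t=0 Δ0: w8=0 w1=1 w0=0 w5=1 w2=0 w6=1 clk=0 w7=0 w3=0 w4=0
  Δ1: clk:0→1
  Δ2: w6:1→0
  Δ3: w1:1→0
  (3Δ to stable)
t=1 Δ0: w8=0 w1=0 w0=0 w5=1 w2=0 w6=0 clk=1 w7=0 w3=0 w4=0
  Δ1: clk:1→0
  (1Δ to stable)
t=2 Δ0: w8=0 w1=0 w0=0 w5=1 w2=0 w6=0 clk=0 w7=0 w3=0 w4=0
  Δ1: clk:0→1
  (1Δ to stable)

3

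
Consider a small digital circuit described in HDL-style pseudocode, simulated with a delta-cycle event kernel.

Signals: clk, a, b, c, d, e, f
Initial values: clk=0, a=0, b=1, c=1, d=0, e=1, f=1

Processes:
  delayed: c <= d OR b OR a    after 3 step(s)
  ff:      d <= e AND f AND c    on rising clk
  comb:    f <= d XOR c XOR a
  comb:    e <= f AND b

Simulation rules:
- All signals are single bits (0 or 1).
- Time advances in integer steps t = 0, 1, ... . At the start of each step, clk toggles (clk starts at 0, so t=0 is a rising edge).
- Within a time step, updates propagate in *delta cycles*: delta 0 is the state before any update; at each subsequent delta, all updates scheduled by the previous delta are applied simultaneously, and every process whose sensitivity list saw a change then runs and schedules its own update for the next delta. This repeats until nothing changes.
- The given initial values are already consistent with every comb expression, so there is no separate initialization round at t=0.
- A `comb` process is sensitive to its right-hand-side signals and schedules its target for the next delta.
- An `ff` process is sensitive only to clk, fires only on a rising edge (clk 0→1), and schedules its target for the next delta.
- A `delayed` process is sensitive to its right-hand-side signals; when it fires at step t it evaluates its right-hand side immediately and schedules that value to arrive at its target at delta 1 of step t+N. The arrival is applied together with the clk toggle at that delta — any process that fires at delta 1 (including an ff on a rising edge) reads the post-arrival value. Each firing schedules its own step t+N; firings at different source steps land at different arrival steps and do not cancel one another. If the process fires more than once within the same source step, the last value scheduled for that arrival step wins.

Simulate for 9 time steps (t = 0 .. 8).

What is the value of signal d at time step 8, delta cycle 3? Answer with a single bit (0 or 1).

1

t=0 Δ0: c=1 a=0 f=1 e=1 d=0 clk=0 b=1
  Δ1: clk:0→1
  Δ2: d:0→1
  Δ3: f:1→0
  Δ4: e:1→0
  (4Δ to stable)
t=1 Δ0: c=1 a=0 f=0 e=0 d=1 clk=1 b=1
  Δ1: clk:1→0
  (1Δ to stable)
t=2 Δ0: c=1 a=0 f=0 e=0 d=1 clk=0 b=1
  Δ1: clk:0→1
  Δ2: d:1→0
  Δ3: f:0→1
  Δ4: e:0→1
  (4Δ to stable)
t=3 Δ0: c=1 a=0 f=1 e=1 d=0 clk=1 b=1
  Δ1: clk:1→0
  (1Δ to stable)
t=4 Δ0: c=1 a=0 f=1 e=1 d=0 clk=0 b=1
  Δ1: clk:0→1
  Δ2: d:0→1
  Δ3: f:1→0
  Δ4: e:1→0
  (4Δ to stable)
t=5 Δ0: c=1 a=0 f=0 e=0 d=1 clk=1 b=1
  Δ1: clk:1→0
  (1Δ to stable)
t=6 Δ0: c=1 a=0 f=0 e=0 d=1 clk=0 b=1
  Δ1: clk:0→1
  Δ2: d:1→0
  Δ3: f:0→1
  Δ4: e:0→1
  (4Δ to stable)
t=7 Δ0: c=1 a=0 f=1 e=1 d=0 clk=1 b=1
  Δ1: clk:1→0
  (1Δ to stable)
t=8 Δ0: c=1 a=0 f=1 e=1 d=0 clk=0 b=1
  Δ1: clk:0→1
  Δ2: d:0→1
  Δ3: f:1→0
  Δ4: e:1→0
  (4Δ to stable)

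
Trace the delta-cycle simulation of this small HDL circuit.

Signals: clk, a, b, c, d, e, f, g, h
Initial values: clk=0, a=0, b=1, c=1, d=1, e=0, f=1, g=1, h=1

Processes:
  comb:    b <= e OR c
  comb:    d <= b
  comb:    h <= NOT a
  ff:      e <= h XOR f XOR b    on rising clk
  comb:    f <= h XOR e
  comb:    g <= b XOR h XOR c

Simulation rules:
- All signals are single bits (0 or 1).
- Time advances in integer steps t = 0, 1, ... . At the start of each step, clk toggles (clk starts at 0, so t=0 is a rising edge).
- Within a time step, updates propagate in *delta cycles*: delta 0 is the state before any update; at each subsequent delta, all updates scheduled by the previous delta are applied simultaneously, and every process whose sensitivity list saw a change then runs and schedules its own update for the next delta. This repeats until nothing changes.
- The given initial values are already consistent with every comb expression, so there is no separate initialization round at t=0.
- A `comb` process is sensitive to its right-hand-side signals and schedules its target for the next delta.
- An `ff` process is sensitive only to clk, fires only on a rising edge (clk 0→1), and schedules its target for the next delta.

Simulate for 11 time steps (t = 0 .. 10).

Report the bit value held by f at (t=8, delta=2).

1

t=0 Δ0: c=1 d=1 h=1 clk=0 b=1 e=0 g=1 a=0 f=1
  Δ1: clk:0→1
  Δ2: e:0→1
  Δ3: f:1→0
  (3Δ to stable)
t=1 Δ0: c=1 d=1 h=1 clk=1 b=1 e=1 g=1 a=0 f=0
  Δ1: clk:1→0
  (1Δ to stable)
t=2 Δ0: c=1 d=1 h=1 clk=0 b=1 e=1 g=1 a=0 f=0
  Δ1: clk:0→1
  Δ2: e:1→0
  Δ3: f:0→1
  (3Δ to stable)
t=3 Δ0: c=1 d=1 h=1 clk=1 b=1 e=0 g=1 a=0 f=1
  Δ1: clk:1→0
  (1Δ to stable)
t=4 Δ0: c=1 d=1 h=1 clk=0 b=1 e=0 g=1 a=0 f=1
  Δ1: clk:0→1
  Δ2: e:0→1
  Δ3: f:1→0
  (3Δ to stable)
t=5 Δ0: c=1 d=1 h=1 clk=1 b=1 e=1 g=1 a=0 f=0
  Δ1: clk:1→0
  (1Δ to stable)
t=6 Δ0: c=1 d=1 h=1 clk=0 b=1 e=1 g=1 a=0 f=0
  Δ1: clk:0→1
  Δ2: e:1→0
  Δ3: f:0→1
  (3Δ to stable)
t=7 Δ0: c=1 d=1 h=1 clk=1 b=1 e=0 g=1 a=0 f=1
  Δ1: clk:1→0
  (1Δ to stable)
t=8 Δ0: c=1 d=1 h=1 clk=0 b=1 e=0 g=1 a=0 f=1
  Δ1: clk:0→1
  Δ2: e:0→1
  Δ3: f:1→0
  (3Δ to stable)
t=9 Δ0: c=1 d=1 h=1 clk=1 b=1 e=1 g=1 a=0 f=0
  Δ1: clk:1→0
  (1Δ to stable)
t=10 Δ0: c=1 d=1 h=1 clk=0 b=1 e=1 g=1 a=0 f=0
  Δ1: clk:0→1
  Δ2: e:1→0
  Δ3: f:0→1
  (3Δ to stable)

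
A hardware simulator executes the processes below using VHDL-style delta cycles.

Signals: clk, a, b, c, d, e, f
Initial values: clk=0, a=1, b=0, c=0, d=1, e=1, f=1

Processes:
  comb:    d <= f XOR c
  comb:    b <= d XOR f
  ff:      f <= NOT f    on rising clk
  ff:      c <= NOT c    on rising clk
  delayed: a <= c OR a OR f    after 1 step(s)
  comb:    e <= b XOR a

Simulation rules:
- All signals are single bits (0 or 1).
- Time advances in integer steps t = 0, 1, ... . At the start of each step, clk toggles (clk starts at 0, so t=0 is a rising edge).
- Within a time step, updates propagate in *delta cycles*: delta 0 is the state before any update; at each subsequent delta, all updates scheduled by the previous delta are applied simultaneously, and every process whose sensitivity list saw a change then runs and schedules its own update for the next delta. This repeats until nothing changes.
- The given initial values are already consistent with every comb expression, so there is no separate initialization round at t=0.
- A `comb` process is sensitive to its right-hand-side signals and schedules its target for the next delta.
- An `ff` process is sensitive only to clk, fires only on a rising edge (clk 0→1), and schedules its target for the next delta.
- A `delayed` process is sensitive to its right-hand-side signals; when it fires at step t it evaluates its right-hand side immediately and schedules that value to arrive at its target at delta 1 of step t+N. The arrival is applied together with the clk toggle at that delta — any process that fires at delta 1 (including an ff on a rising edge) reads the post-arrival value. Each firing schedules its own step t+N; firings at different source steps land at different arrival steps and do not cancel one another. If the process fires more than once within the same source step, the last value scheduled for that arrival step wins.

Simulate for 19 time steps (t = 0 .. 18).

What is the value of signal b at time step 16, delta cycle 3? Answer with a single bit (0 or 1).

1

t=0 Δ0: a=1 clk=0 f=1 e=1 d=1 b=0 c=0
  Δ1: clk:0→1
  Δ2: f:1→0, c:0→1
  Δ3: b:0→1
  Δ4: e:1→0
  (4Δ to stable)
t=1 Δ0: a=1 clk=1 f=0 e=0 d=1 b=1 c=1
  Δ1: clk:1→0
  (1Δ to stable)
t=2 Δ0: a=1 clk=0 f=0 e=0 d=1 b=1 c=1
  Δ1: clk:0→1
  Δ2: f:0→1, c:1→0
  Δ3: b:1→0
  Δ4: e:0→1
  (4Δ to stable)
t=3 Δ0: a=1 clk=1 f=1 e=1 d=1 b=0 c=0
  Δ1: clk:1→0
  (1Δ to stable)
t=4 Δ0: a=1 clk=0 f=1 e=1 d=1 b=0 c=0
  Δ1: clk:0→1
  Δ2: f:1→0, c:0→1
  Δ3: b:0→1
  Δ4: e:1→0
  (4Δ to stable)
t=5 Δ0: a=1 clk=1 f=0 e=0 d=1 b=1 c=1
  Δ1: clk:1→0
  (1Δ to stable)
t=6 Δ0: a=1 clk=0 f=0 e=0 d=1 b=1 c=1
  Δ1: clk:0→1
  Δ2: f:0→1, c:1→0
  Δ3: b:1→0
  Δ4: e:0→1
  (4Δ to stable)
t=7 Δ0: a=1 clk=1 f=1 e=1 d=1 b=0 c=0
  Δ1: clk:1→0
  (1Δ to stable)
t=8 Δ0: a=1 clk=0 f=1 e=1 d=1 b=0 c=0
  Δ1: clk:0→1
  Δ2: f:1→0, c:0→1
  Δ3: b:0→1
  Δ4: e:1→0
  (4Δ to stable)
t=9 Δ0: a=1 clk=1 f=0 e=0 d=1 b=1 c=1
  Δ1: clk:1→0
  (1Δ to stable)
t=10 Δ0: a=1 clk=0 f=0 e=0 d=1 b=1 c=1
  Δ1: clk:0→1
  Δ2: f:0→1, c:1→0
  Δ3: b:1→0
  Δ4: e:0→1
  (4Δ to stable)
t=11 Δ0: a=1 clk=1 f=1 e=1 d=1 b=0 c=0
  Δ1: clk:1→0
  (1Δ to stable)
t=12 Δ0: a=1 clk=0 f=1 e=1 d=1 b=0 c=0
  Δ1: clk:0→1
  Δ2: f:1→0, c:0→1
  Δ3: b:0→1
  Δ4: e:1→0
  (4Δ to stable)
t=13 Δ0: a=1 clk=1 f=0 e=0 d=1 b=1 c=1
  Δ1: clk:1→0
  (1Δ to stable)
t=14 Δ0: a=1 clk=0 f=0 e=0 d=1 b=1 c=1
  Δ1: clk:0→1
  Δ2: f:0→1, c:1→0
  Δ3: b:1→0
  Δ4: e:0→1
  (4Δ to stable)
t=15 Δ0: a=1 clk=1 f=1 e=1 d=1 b=0 c=0
  Δ1: clk:1→0
  (1Δ to stable)
t=16 Δ0: a=1 clk=0 f=1 e=1 d=1 b=0 c=0
  Δ1: clk:0→1
  Δ2: f:1→0, c:0→1
  Δ3: b:0→1
  Δ4: e:1→0
  (4Δ to stable)
t=17 Δ0: a=1 clk=1 f=0 e=0 d=1 b=1 c=1
  Δ1: clk:1→0
  (1Δ to stable)
t=18 Δ0: a=1 clk=0 f=0 e=0 d=1 b=1 c=1
  Δ1: clk:0→1
  Δ2: f:0→1, c:1→0
  Δ3: b:1→0
  Δ4: e:0→1
  (4Δ to stable)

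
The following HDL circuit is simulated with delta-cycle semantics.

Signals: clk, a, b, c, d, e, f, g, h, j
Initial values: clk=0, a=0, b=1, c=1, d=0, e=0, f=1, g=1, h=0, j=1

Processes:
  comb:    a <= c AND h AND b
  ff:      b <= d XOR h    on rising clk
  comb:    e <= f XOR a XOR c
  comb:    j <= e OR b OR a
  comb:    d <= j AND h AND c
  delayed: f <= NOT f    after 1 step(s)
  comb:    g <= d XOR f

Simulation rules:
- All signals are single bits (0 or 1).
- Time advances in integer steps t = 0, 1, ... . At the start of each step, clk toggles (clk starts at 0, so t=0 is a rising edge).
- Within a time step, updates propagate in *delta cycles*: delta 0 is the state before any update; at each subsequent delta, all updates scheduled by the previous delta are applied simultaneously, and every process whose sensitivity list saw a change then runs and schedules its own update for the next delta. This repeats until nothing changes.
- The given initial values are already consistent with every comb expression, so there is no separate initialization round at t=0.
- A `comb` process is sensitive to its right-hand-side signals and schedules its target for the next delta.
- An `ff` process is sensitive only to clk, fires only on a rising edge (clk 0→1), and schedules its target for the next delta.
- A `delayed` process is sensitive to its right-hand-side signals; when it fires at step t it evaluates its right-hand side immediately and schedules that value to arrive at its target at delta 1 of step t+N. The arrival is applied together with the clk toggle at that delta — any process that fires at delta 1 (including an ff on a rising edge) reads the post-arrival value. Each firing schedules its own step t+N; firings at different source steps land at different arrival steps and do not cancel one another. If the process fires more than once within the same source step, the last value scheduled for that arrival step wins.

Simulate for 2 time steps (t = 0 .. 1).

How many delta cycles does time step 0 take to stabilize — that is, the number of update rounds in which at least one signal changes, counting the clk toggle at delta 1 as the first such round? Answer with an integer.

3

t=0 Δ0: clk=0 d=0 e=0 a=0 c=1 b=1 j=1 f=1 g=1 h=0
  Δ1: clk:0→1
  Δ2: b:1→0
  Δ3: j:1→0
  (3Δ to stable)
t=1 Δ0: clk=1 d=0 e=0 a=0 c=1 b=0 j=0 f=1 g=1 h=0
  Δ1: clk:1→0
  (1Δ to stable)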